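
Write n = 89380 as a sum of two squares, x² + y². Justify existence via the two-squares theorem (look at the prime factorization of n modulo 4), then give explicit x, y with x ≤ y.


Step 1: Factor n = 89380 = 2^2 · 5 · 41 · 109.
Step 2: Check the mod-4 condition on each prime factor: 2 = 2 (special); 5 ≡ 1 (mod 4), exponent 1; 41 ≡ 1 (mod 4), exponent 1; 109 ≡ 1 (mod 4), exponent 1.
All primes ≡ 3 (mod 4) appear to even exponent (or don't appear), so by the two-squares theorem n IS expressible as a sum of two squares.
Step 3: Build a representation. Group n = k² · m with k = 2 and m = 5 · 41 · 109 = 22345 (a product of primes ≡ 1 (mod 4)); a representation of m scales to one of n via (k·x)² + (k·y)² = k²(x² + y²). Each prime p ≡ 1 (mod 4) is itself a sum of two squares; find a² by testing p − a² for a perfect square:
  5: 5 − 1² = 4 = 2² ⇒ 5 = 1² + 2².
  41: 41 − 1² = 40, 41 − 2² = 37, 41 − 3² = 32, 41 − 4² = 25 = 5² ⇒ 41 = 4² + 5².
  109: 109 − 1² = 108, 109 − 2² = 105, 109 − 3² = 100 = 10² ⇒ 109 = 3² + 10².
  Combine using the Brahmagupta–Fibonacci identity (a² + b²)(c² + d²) = (ac − bd)² + (ad + bc)² = (ac + bd)² + (ad − bc)²:
  5 · 41 = 205: from (1² + 2²)(4² + 5²), take (1·4 − 2·5, 1·5 + 2·4) = (4 − 10, 5 + 8) = (-6, 13); dropping signs (only squares matter) gives (6, 13); check 6² + 13² = 36 + 169 = 205 ✓.
  205 · 109 = 22345: from (6² + 13²)(3² + 10²), take (6·3 − 13·10, 6·10 + 13·3) = (18 − 130, 60 + 39) = (-112, 99); dropping signs (only squares matter) gives (112, 99); check 112² + 99² = 12544 + 9801 = 22345 ✓.
  Scale by k = 2: (2·112, 2·99) = (224, 198).
Step 4: Order so x ≤ y and verify: 198² + 224² = 39204 + 50176 = 89380 = n. ✓

n = 89380 = 198² + 224² (one valid representation with x ≤ y).


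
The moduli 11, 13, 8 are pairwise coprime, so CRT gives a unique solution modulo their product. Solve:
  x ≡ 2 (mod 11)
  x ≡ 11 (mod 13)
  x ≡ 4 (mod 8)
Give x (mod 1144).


Moduli 11, 13, 8 are pairwise coprime; by CRT there is a unique solution modulo M = 11 · 13 · 8 = 1144.
Solve pairwise, accumulating the modulus:
  Start with x ≡ 2 (mod 11).
  Combine with x ≡ 11 (mod 13): since gcd(11, 13) = 1, we get a unique residue mod 143.
    Write x = 2 + 11·t and substitute into x ≡ 11 (mod 13): 11·t ≡ 11 − 2 = 9 (mod 13).
    The inverse of 11 mod 13 is 6 (since 11·6 = 66 = 5·13 + 1), so t ≡ 6·9 = 54 ≡ 2 (mod 13).
    Then x = 2 + 11·2 = 24, valid modulo lcm(11, 13) = 143: x ≡ 24 (mod 143).
  Combine with x ≡ 4 (mod 8): since gcd(143, 8) = 1, we get a unique residue mod 1144.
    Write x = 24 + 143·t and substitute into x ≡ 4 (mod 8): 143·t ≡ 4 − 24 = -20 (mod 8).
    Reduce coefficients mod 8: 7·t ≡ 4 (mod 8).
    The inverse of 7 mod 8 is 7 (since 7·7 = 49 = 6·8 + 1), so t ≡ 7·4 = 28 ≡ 4 (mod 8).
    Then x = 24 + 143·4 = 596, valid modulo lcm(143, 8) = 1144: x ≡ 596 (mod 1144).
Verify: 596 mod 11 = 2 ✓, 596 mod 13 = 11 ✓, 596 mod 8 = 4 ✓.

x ≡ 596 (mod 1144).


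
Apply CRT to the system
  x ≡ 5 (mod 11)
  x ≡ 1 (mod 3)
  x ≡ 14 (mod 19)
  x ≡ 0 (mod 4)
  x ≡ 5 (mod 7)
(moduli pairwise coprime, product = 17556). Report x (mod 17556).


Product of moduli M = 11 · 3 · 19 · 4 · 7 = 17556.
Merge one congruence at a time:
  Start: x ≡ 5 (mod 11).
  Combine with x ≡ 1 (mod 3); new modulus lcm = 33.
    Write x = 5 + 11·t and substitute into x ≡ 1 (mod 3): 11·t ≡ 1 − 5 = -4 (mod 3).
    Reduce coefficients mod 3: 2·t ≡ 2 (mod 3).
    The inverse of 2 mod 3 is 2 (since 2·2 = 4 = 1·3 + 1), so t ≡ 2·2 = 4 ≡ 1 (mod 3).
    Then x = 5 + 11·1 = 16, valid modulo lcm(11, 3) = 33: x ≡ 16 (mod 33).
  Combine with x ≡ 14 (mod 19); new modulus lcm = 627.
    Write x = 16 + 33·t and substitute into x ≡ 14 (mod 19): 33·t ≡ 14 − 16 = -2 (mod 19).
    Reduce coefficients mod 19: 14·t ≡ 17 (mod 19).
    The inverse of 14 mod 19 is 15 (since 14·15 = 210 = 11·19 + 1), so t ≡ 15·17 = 255 ≡ 8 (mod 19).
    Then x = 16 + 33·8 = 280, valid modulo lcm(33, 19) = 627: x ≡ 280 (mod 627).
  Combine with x ≡ 0 (mod 4); new modulus lcm = 2508.
    Write x = 280 + 627·t and substitute into x ≡ 0 (mod 4): 627·t ≡ 0 − 280 = -280 (mod 4).
    Reduce coefficients mod 4: 3·t ≡ 0 (mod 4).
    The inverse of 3 mod 4 is 3 (since 3·3 = 9 = 2·4 + 1), so t ≡ 3·0 = 0 ≡ 0 (mod 4).
    Then x = 280 + 627·0 = 280, valid modulo lcm(627, 4) = 2508: x ≡ 280 (mod 2508).
  Combine with x ≡ 5 (mod 7); new modulus lcm = 17556.
    Write x = 280 + 2508·t and substitute into x ≡ 5 (mod 7): 2508·t ≡ 5 − 280 = -275 (mod 7).
    Reduce coefficients mod 7: 2·t ≡ 5 (mod 7).
    The inverse of 2 mod 7 is 4 (since 2·4 = 8 = 1·7 + 1), so t ≡ 4·5 = 20 ≡ 6 (mod 7).
    Then x = 280 + 2508·6 = 15328, valid modulo lcm(2508, 7) = 17556: x ≡ 15328 (mod 17556).
Verify against each original: 15328 mod 11 = 5, 15328 mod 3 = 1, 15328 mod 19 = 14, 15328 mod 4 = 0, 15328 mod 7 = 5.

x ≡ 15328 (mod 17556).


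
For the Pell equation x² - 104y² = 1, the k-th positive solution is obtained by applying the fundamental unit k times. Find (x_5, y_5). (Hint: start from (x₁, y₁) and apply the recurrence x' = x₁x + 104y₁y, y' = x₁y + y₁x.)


Step 1: Find the fundamental solution (x₁, y₁) of x² - 104y² = 1.
  Expand √104 as a continued fraction. a₀ = ⌊√104⌋ = 10; iterate m_{k+1} = d_k·a_k − m_k, d_{k+1} = (104 − m_{k+1}²)/d_k, a_{k+1} = ⌊(a₀ + m_{k+1})/d_{k+1}⌋ (starting m₀ = 0, d₀ = 1), with convergents p_k = a_k·p_{k-1} + p_{k-2}, q_k = a_k·q_{k-1} + q_{k-2} (p₋₁ = 1, q₋₁ = 0):
  k = 0: a₀ = 10; p₀/q₀ = 10/1; p₀² − 104·q₀² = 100 − 104 = -4.
  k = 1: m = 10, d = 4, a = ⌊(10 + 10)/4⌋ = 5; p/q = (5·10 + 1)/(5·1 + 0) = 51/5; p² − 104·q² = 2601 − 2600 = 1.
  The first convergent with p² − 104·q² = 1 gives the fundamental solution (x₁, y₁) = (51, 5).
Step 2: Apply the recurrence (x_{n+1}, y_{n+1}) = (x₁x_n + 104y₁y_n, x₁y_n + y₁x_n) repeatedly.
  From (x_1, y_1) = (51, 5): x_2 = 51·51 + 104·5·5 = 5201; y_2 = 51·5 + 5·51 = 510.
  From (x_2, y_2) = (5201, 510): x_3 = 51·5201 + 104·5·510 = 530451; y_3 = 51·510 + 5·5201 = 52015.
  From (x_3, y_3) = (530451, 52015): x_4 = 51·530451 + 104·5·52015 = 54100801; y_4 = 51·52015 + 5·530451 = 5305020.
  From (x_4, y_4) = (54100801, 5305020): x_5 = 51·54100801 + 104·5·5305020 = 5517751251; y_5 = 51·5305020 + 5·54100801 = 541060025.
Step 3: Verify x_5² - 104·y_5² = 30445578867912065001 - 30445578867912065000 = 1 (should be 1). ✓

(x_1, y_1) = (51, 5); (x_5, y_5) = (5517751251, 541060025).


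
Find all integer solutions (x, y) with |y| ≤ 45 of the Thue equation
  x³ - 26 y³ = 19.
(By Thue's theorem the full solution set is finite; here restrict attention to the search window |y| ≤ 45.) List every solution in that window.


The equation is x³ - 26y³ = 19. For fixed y, x³ = 26·y³ + 19, so a solution requires the RHS to be a perfect cube.
Strategy: iterate y from -45 to 45, compute RHS = 26·y³ + 19, and check whether it is a (positive or negative) perfect cube.
Check small values of y:
  y = 0: RHS = 19 is not a perfect cube.
  y = 1: RHS = 45 is not a perfect cube.
  y = -1: RHS = -7 is not a perfect cube.
  y = 2: RHS = 227 is not a perfect cube.
  y = -2: RHS = -189 is not a perfect cube.
  y = 3: RHS = 721 is not a perfect cube.
  y = -3: RHS = -683 is not a perfect cube.
Continuing the search up to |y| = 45 finds no solutions either.
No (x, y) in the scanned range satisfies the equation.

No integer solutions with |y| ≤ 45.


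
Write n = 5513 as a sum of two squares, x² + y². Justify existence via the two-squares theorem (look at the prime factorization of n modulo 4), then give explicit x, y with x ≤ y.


Step 1: Factor n = 5513 = 37 · 149.
Step 2: Check the mod-4 condition on each prime factor: 37 ≡ 1 (mod 4), exponent 1; 149 ≡ 1 (mod 4), exponent 1.
All primes ≡ 3 (mod 4) appear to even exponent (or don't appear), so by the two-squares theorem n IS expressible as a sum of two squares.
Step 3: Build a representation. Here n = 37 · 149 is a product of primes ≡ 1 (mod 4). Each prime p ≡ 1 (mod 4) is itself a sum of two squares; find a² by testing p − a² for a perfect square:
  37: 37 − 1² = 36 = 6² ⇒ 37 = 1² + 6².
  149: 149 − 1² = 148, 149 − 2² = 145, 149 − 3² = 140, 149 − 4² = 133, 149 − 5² = 124, 149 − 6² = 113, 149 − 7² = 100 = 10² ⇒ 149 = 7² + 10².
  Combine using the Brahmagupta–Fibonacci identity (a² + b²)(c² + d²) = (ac − bd)² + (ad + bc)² = (ac + bd)² + (ad − bc)²:
  37 · 149 = 5513: from (1² + 6²)(7² + 10²), take (1·7 − 6·10, 1·10 + 6·7) = (7 − 60, 10 + 42) = (-53, 52); dropping signs (only squares matter) gives (53, 52); check 53² + 52² = 2809 + 2704 = 5513 ✓.
Step 4: Order so x ≤ y and verify: 52² + 53² = 2704 + 2809 = 5513 = n. ✓

n = 5513 = 52² + 53² (one valid representation with x ≤ y).


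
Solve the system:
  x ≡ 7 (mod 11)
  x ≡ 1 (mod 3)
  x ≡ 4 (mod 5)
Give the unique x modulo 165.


Moduli 11, 3, 5 are pairwise coprime; by CRT there is a unique solution modulo M = 11 · 3 · 5 = 165.
Solve pairwise, accumulating the modulus:
  Start with x ≡ 7 (mod 11).
  Combine with x ≡ 1 (mod 3): since gcd(11, 3) = 1, we get a unique residue mod 33.
    Write x = 7 + 11·t and substitute into x ≡ 1 (mod 3): 11·t ≡ 1 − 7 = -6 (mod 3).
    Reduce coefficients mod 3: 2·t ≡ 0 (mod 3).
    The inverse of 2 mod 3 is 2 (since 2·2 = 4 = 1·3 + 1), so t ≡ 2·0 = 0 ≡ 0 (mod 3).
    Then x = 7 + 11·0 = 7, valid modulo lcm(11, 3) = 33: x ≡ 7 (mod 33).
  Combine with x ≡ 4 (mod 5): since gcd(33, 5) = 1, we get a unique residue mod 165.
    Write x = 7 + 33·t and substitute into x ≡ 4 (mod 5): 33·t ≡ 4 − 7 = -3 (mod 5).
    Reduce coefficients mod 5: 3·t ≡ 2 (mod 5).
    The inverse of 3 mod 5 is 2 (since 3·2 = 6 = 1·5 + 1), so t ≡ 2·2 = 4 ≡ 4 (mod 5).
    Then x = 7 + 33·4 = 139, valid modulo lcm(33, 5) = 165: x ≡ 139 (mod 165).
Verify: 139 mod 11 = 7 ✓, 139 mod 3 = 1 ✓, 139 mod 5 = 4 ✓.

x ≡ 139 (mod 165).


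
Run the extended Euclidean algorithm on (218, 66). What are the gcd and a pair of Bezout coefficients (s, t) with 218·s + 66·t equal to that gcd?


Euclidean algorithm on (218, 66) — divide until remainder is 0:
  218 = 3 · 66 + 20
  66 = 3 · 20 + 6
  20 = 3 · 6 + 2
  6 = 3 · 2 + 0
gcd(218, 66) = 2.
Track Bezout coefficients alongside the remainders: start with r₀ = 218 = a·1 + b·0 (s = 1, t = 0) and r₁ = 66 = a·0 + b·1 (s = 0, t = 1); each new remainder r_{k+1} = r_{k-1} − q_k·r_k inherits s_{k+1} = s_{k-1} − q_k·s_k, t_{k+1} = t_{k-1} − q_k·t_k, so r_k = a·s_k + b·t_k at every step:
  q = 3: r = 20, s = 1 − 3·0 = 1, t = 0 − 3·1 = -3  (check: 218·1 + 66·(-3) = 20)
  q = 3: r = 6, s = 0 − 3·1 = -3, t = 1 − 3·(-3) = 10  (check: 218·(-3) + 66·10 = 6)
  q = 3: r = 2, s = 1 − 3·(-3) = 10, t = -3 − 3·10 = -33  (check: 218·10 + 66·(-33) = 2)
The row with r = 2 (the gcd) gives the Bezout coefficients s = 10, t = -33.
Result: 218 · (10) + 66 · (-33) = 2.

gcd(218, 66) = 2; s = 10, t = -33 (check: 218·10 + 66·(-33) = 2).


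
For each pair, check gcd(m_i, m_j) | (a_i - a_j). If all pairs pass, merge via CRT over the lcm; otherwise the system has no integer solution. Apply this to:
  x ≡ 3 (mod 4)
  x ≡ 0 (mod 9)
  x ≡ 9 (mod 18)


Moduli 4, 9, 18 are not pairwise coprime, so CRT works modulo lcm(m_i) when all pairwise compatibility conditions hold.
Pairwise compatibility: gcd(m_i, m_j) must divide a_i - a_j for every pair.
Merge one congruence at a time:
  Start: x ≡ 3 (mod 4).
  Combine with x ≡ 0 (mod 9): gcd(4, 9) = 1; 0 - 3 = -3, which IS divisible by 1, so compatible.
    Write x = 3 + 4·t and substitute into x ≡ 0 (mod 9): 4·t ≡ 0 − 3 = -3 (mod 9).
    Reduce coefficients mod 9: 4·t ≡ 6 (mod 9).
    The inverse of 4 mod 9 is 7 (since 4·7 = 28 = 3·9 + 1), so t ≡ 7·6 = 42 ≡ 6 (mod 9).
    Then x = 3 + 4·6 = 27, valid modulo lcm(4, 9) = 36: x ≡ 27 (mod 36).
  Combine with x ≡ 9 (mod 18): gcd(36, 18) = 18; 9 - 27 = -18, which IS divisible by 18, so compatible.
    Write x = 27 + 36·t and substitute into x ≡ 9 (mod 18): 36·t ≡ 9 − 27 = -18 (mod 18).
    Divide the congruence (and modulus) by g = 18: 2·t ≡ -1 (mod 1).
    Modulo 1 every t works; take t = 0.
    Then x = 27 + 36·0 = 27, valid modulo lcm(36, 18) = 36: x ≡ 27 (mod 36).
Verify: 27 mod 4 = 3, 27 mod 9 = 0, 27 mod 18 = 9.

x ≡ 27 (mod 36).


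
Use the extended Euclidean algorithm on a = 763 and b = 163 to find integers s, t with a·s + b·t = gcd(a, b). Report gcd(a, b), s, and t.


Euclidean algorithm on (763, 163) — divide until remainder is 0:
  763 = 4 · 163 + 111
  163 = 1 · 111 + 52
  111 = 2 · 52 + 7
  52 = 7 · 7 + 3
  7 = 2 · 3 + 1
  3 = 3 · 1 + 0
gcd(763, 163) = 1.
Track Bezout coefficients alongside the remainders: start with r₀ = 763 = a·1 + b·0 (s = 1, t = 0) and r₁ = 163 = a·0 + b·1 (s = 0, t = 1); each new remainder r_{k+1} = r_{k-1} − q_k·r_k inherits s_{k+1} = s_{k-1} − q_k·s_k, t_{k+1} = t_{k-1} − q_k·t_k, so r_k = a·s_k + b·t_k at every step:
  q = 4: r = 111, s = 1 − 4·0 = 1, t = 0 − 4·1 = -4  (check: 763·1 + 163·(-4) = 111)
  q = 1: r = 52, s = 0 − 1·1 = -1, t = 1 − 1·(-4) = 5  (check: 763·(-1) + 163·5 = 52)
  q = 2: r = 7, s = 1 − 2·(-1) = 3, t = -4 − 2·5 = -14  (check: 763·3 + 163·(-14) = 7)
  q = 7: r = 3, s = -1 − 7·3 = -22, t = 5 − 7·(-14) = 103  (check: 763·(-22) + 163·103 = 3)
  q = 2: r = 1, s = 3 − 2·(-22) = 47, t = -14 − 2·103 = -220  (check: 763·47 + 163·(-220) = 1)
The row with r = 1 (the gcd) gives the Bezout coefficients s = 47, t = -220.
Result: 763 · (47) + 163 · (-220) = 1.

gcd(763, 163) = 1; s = 47, t = -220 (check: 763·47 + 163·(-220) = 1).


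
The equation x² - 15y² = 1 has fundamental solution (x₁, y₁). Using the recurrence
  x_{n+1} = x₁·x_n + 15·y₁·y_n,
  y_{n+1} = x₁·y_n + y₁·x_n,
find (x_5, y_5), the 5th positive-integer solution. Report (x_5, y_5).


Step 1: Find the fundamental solution (x₁, y₁) of x² - 15y² = 1.
  Expand √15 as a continued fraction. a₀ = ⌊√15⌋ = 3; iterate m_{k+1} = d_k·a_k − m_k, d_{k+1} = (15 − m_{k+1}²)/d_k, a_{k+1} = ⌊(a₀ + m_{k+1})/d_{k+1}⌋ (starting m₀ = 0, d₀ = 1), with convergents p_k = a_k·p_{k-1} + p_{k-2}, q_k = a_k·q_{k-1} + q_{k-2} (p₋₁ = 1, q₋₁ = 0):
  k = 0: a₀ = 3; p₀/q₀ = 3/1; p₀² − 15·q₀² = 9 − 15 = -6.
  k = 1: m = 3, d = 6, a = ⌊(3 + 3)/6⌋ = 1; p/q = (1·3 + 1)/(1·1 + 0) = 4/1; p² − 15·q² = 16 − 15 = 1.
  The first convergent with p² − 15·q² = 1 gives the fundamental solution (x₁, y₁) = (4, 1).
Step 2: Apply the recurrence (x_{n+1}, y_{n+1}) = (x₁x_n + 15y₁y_n, x₁y_n + y₁x_n) repeatedly.
  From (x_1, y_1) = (4, 1): x_2 = 4·4 + 15·1·1 = 31; y_2 = 4·1 + 1·4 = 8.
  From (x_2, y_2) = (31, 8): x_3 = 4·31 + 15·1·8 = 244; y_3 = 4·8 + 1·31 = 63.
  From (x_3, y_3) = (244, 63): x_4 = 4·244 + 15·1·63 = 1921; y_4 = 4·63 + 1·244 = 496.
  From (x_4, y_4) = (1921, 496): x_5 = 4·1921 + 15·1·496 = 15124; y_5 = 4·496 + 1·1921 = 3905.
Step 3: Verify x_5² - 15·y_5² = 228735376 - 228735375 = 1 (should be 1). ✓

(x_1, y_1) = (4, 1); (x_5, y_5) = (15124, 3905).


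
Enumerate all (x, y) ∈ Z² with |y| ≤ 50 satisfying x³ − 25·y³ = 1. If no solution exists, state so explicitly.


The equation is x³ - 25y³ = 1. For fixed y, x³ = 25·y³ + 1, so a solution requires the RHS to be a perfect cube.
Strategy: iterate y from -50 to 50, compute RHS = 25·y³ + 1, and check whether it is a (positive or negative) perfect cube.
Check small values of y:
  y = 0: RHS = 1 = (1)³ ⇒ x = 1 works.
  y = 1: RHS = 26 is not a perfect cube.
  y = -1: RHS = -24 is not a perfect cube.
  y = 2: RHS = 201 is not a perfect cube.
  y = -2: RHS = -199 is not a perfect cube.
  y = 3: RHS = 676 is not a perfect cube.
  y = -3: RHS = -674 is not a perfect cube.
Continuing the search up to |y| = 50 finds no further solutions beyond those listed.
Collected solutions: (1, 0).

Solutions (with |y| ≤ 50): (1, 0).


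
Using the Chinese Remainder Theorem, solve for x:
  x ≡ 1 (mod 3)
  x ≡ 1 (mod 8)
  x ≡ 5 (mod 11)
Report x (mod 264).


Moduli 3, 8, 11 are pairwise coprime; by CRT there is a unique solution modulo M = 3 · 8 · 11 = 264.
Solve pairwise, accumulating the modulus:
  Start with x ≡ 1 (mod 3).
  Combine with x ≡ 1 (mod 8): since gcd(3, 8) = 1, we get a unique residue mod 24.
    Write x = 1 + 3·t and substitute into x ≡ 1 (mod 8): 3·t ≡ 1 − 1 = 0 (mod 8).
    The inverse of 3 mod 8 is 3 (since 3·3 = 9 = 1·8 + 1), so t ≡ 3·0 = 0 ≡ 0 (mod 8).
    Then x = 1 + 3·0 = 1, valid modulo lcm(3, 8) = 24: x ≡ 1 (mod 24).
  Combine with x ≡ 5 (mod 11): since gcd(24, 11) = 1, we get a unique residue mod 264.
    Write x = 1 + 24·t and substitute into x ≡ 5 (mod 11): 24·t ≡ 5 − 1 = 4 (mod 11).
    Reduce coefficients mod 11: 2·t ≡ 4 (mod 11).
    The inverse of 2 mod 11 is 6 (since 2·6 = 12 = 1·11 + 1), so t ≡ 6·4 = 24 ≡ 2 (mod 11).
    Then x = 1 + 24·2 = 49, valid modulo lcm(24, 11) = 264: x ≡ 49 (mod 264).
Verify: 49 mod 3 = 1 ✓, 49 mod 8 = 1 ✓, 49 mod 11 = 5 ✓.

x ≡ 49 (mod 264).


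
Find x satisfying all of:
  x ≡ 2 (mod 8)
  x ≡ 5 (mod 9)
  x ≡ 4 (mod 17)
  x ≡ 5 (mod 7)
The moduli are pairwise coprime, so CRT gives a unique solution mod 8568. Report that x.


Product of moduli M = 8 · 9 · 17 · 7 = 8568.
Merge one congruence at a time:
  Start: x ≡ 2 (mod 8).
  Combine with x ≡ 5 (mod 9); new modulus lcm = 72.
    Write x = 2 + 8·t and substitute into x ≡ 5 (mod 9): 8·t ≡ 5 − 2 = 3 (mod 9).
    The inverse of 8 mod 9 is 8 (since 8·8 = 64 = 7·9 + 1), so t ≡ 8·3 = 24 ≡ 6 (mod 9).
    Then x = 2 + 8·6 = 50, valid modulo lcm(8, 9) = 72: x ≡ 50 (mod 72).
  Combine with x ≡ 4 (mod 17); new modulus lcm = 1224.
    Write x = 50 + 72·t and substitute into x ≡ 4 (mod 17): 72·t ≡ 4 − 50 = -46 (mod 17).
    Reduce coefficients mod 17: 4·t ≡ 5 (mod 17).
    The inverse of 4 mod 17 is 13 (since 4·13 = 52 = 3·17 + 1), so t ≡ 13·5 = 65 ≡ 14 (mod 17).
    Then x = 50 + 72·14 = 1058, valid modulo lcm(72, 17) = 1224: x ≡ 1058 (mod 1224).
  Combine with x ≡ 5 (mod 7); new modulus lcm = 8568.
    Write x = 1058 + 1224·t and substitute into x ≡ 5 (mod 7): 1224·t ≡ 5 − 1058 = -1053 (mod 7).
    Reduce coefficients mod 7: 6·t ≡ 4 (mod 7).
    The inverse of 6 mod 7 is 6 (since 6·6 = 36 = 5·7 + 1), so t ≡ 6·4 = 24 ≡ 3 (mod 7).
    Then x = 1058 + 1224·3 = 4730, valid modulo lcm(1224, 7) = 8568: x ≡ 4730 (mod 8568).
Verify against each original: 4730 mod 8 = 2, 4730 mod 9 = 5, 4730 mod 17 = 4, 4730 mod 7 = 5.

x ≡ 4730 (mod 8568).


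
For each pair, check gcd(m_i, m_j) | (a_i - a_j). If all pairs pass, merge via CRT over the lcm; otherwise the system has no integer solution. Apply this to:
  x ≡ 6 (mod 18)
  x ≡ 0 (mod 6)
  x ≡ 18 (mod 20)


Moduli 18, 6, 20 are not pairwise coprime, so CRT works modulo lcm(m_i) when all pairwise compatibility conditions hold.
Pairwise compatibility: gcd(m_i, m_j) must divide a_i - a_j for every pair.
Merge one congruence at a time:
  Start: x ≡ 6 (mod 18).
  Combine with x ≡ 0 (mod 6): gcd(18, 6) = 6; 0 - 6 = -6, which IS divisible by 6, so compatible.
    Write x = 6 + 18·t and substitute into x ≡ 0 (mod 6): 18·t ≡ 0 − 6 = -6 (mod 6).
    Divide the congruence (and modulus) by g = 6: 3·t ≡ -1 (mod 1).
    Modulo 1 every t works; take t = 0.
    Then x = 6 + 18·0 = 6, valid modulo lcm(18, 6) = 18: x ≡ 6 (mod 18).
  Combine with x ≡ 18 (mod 20): gcd(18, 20) = 2; 18 - 6 = 12, which IS divisible by 2, so compatible.
    Write x = 6 + 18·t and substitute into x ≡ 18 (mod 20): 18·t ≡ 18 − 6 = 12 (mod 20).
    Divide the congruence (and modulus) by g = 2: 9·t ≡ 6 (mod 10).
    The inverse of 9 mod 10 is 9 (since 9·9 = 81 = 8·10 + 1), so t ≡ 9·6 = 54 ≡ 4 (mod 10).
    Then x = 6 + 18·4 = 78, valid modulo lcm(18, 20) = 180: x ≡ 78 (mod 180).
Verify: 78 mod 18 = 6, 78 mod 6 = 0, 78 mod 20 = 18.

x ≡ 78 (mod 180).


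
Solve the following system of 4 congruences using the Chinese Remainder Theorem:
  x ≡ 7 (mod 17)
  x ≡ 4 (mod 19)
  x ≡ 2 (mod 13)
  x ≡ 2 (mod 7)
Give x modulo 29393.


Product of moduli M = 17 · 19 · 13 · 7 = 29393.
Merge one congruence at a time:
  Start: x ≡ 7 (mod 17).
  Combine with x ≡ 4 (mod 19); new modulus lcm = 323.
    Write x = 7 + 17·t and substitute into x ≡ 4 (mod 19): 17·t ≡ 4 − 7 = -3 (mod 19).
    Reduce coefficients mod 19: 17·t ≡ 16 (mod 19).
    The inverse of 17 mod 19 is 9 (since 17·9 = 153 = 8·19 + 1), so t ≡ 9·16 = 144 ≡ 11 (mod 19).
    Then x = 7 + 17·11 = 194, valid modulo lcm(17, 19) = 323: x ≡ 194 (mod 323).
  Combine with x ≡ 2 (mod 13); new modulus lcm = 4199.
    Write x = 194 + 323·t and substitute into x ≡ 2 (mod 13): 323·t ≡ 2 − 194 = -192 (mod 13).
    Reduce coefficients mod 13: 11·t ≡ 3 (mod 13).
    The inverse of 11 mod 13 is 6 (since 11·6 = 66 = 5·13 + 1), so t ≡ 6·3 = 18 ≡ 5 (mod 13).
    Then x = 194 + 323·5 = 1809, valid modulo lcm(323, 13) = 4199: x ≡ 1809 (mod 4199).
  Combine with x ≡ 2 (mod 7); new modulus lcm = 29393.
    Write x = 1809 + 4199·t and substitute into x ≡ 2 (mod 7): 4199·t ≡ 2 − 1809 = -1807 (mod 7).
    Reduce coefficients mod 7: 6·t ≡ 6 (mod 7).
    The inverse of 6 mod 7 is 6 (since 6·6 = 36 = 5·7 + 1), so t ≡ 6·6 = 36 ≡ 1 (mod 7).
    Then x = 1809 + 4199·1 = 6008, valid modulo lcm(4199, 7) = 29393: x ≡ 6008 (mod 29393).
Verify against each original: 6008 mod 17 = 7, 6008 mod 19 = 4, 6008 mod 13 = 2, 6008 mod 7 = 2.

x ≡ 6008 (mod 29393).


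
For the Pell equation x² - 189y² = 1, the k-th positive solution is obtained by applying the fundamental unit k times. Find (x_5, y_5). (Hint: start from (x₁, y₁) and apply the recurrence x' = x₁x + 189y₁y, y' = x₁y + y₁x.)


Step 1: Find the fundamental solution (x₁, y₁) of x² - 189y² = 1.
  Expand √189 as a continued fraction. a₀ = ⌊√189⌋ = 13; iterate m_{k+1} = d_k·a_k − m_k, d_{k+1} = (189 − m_{k+1}²)/d_k, a_{k+1} = ⌊(a₀ + m_{k+1})/d_{k+1}⌋ (starting m₀ = 0, d₀ = 1), with convergents p_k = a_k·p_{k-1} + p_{k-2}, q_k = a_k·q_{k-1} + q_{k-2} (p₋₁ = 1, q₋₁ = 0):
  k = 0: a₀ = 13; p₀/q₀ = 13/1; p₀² − 189·q₀² = 169 − 189 = -20.
  k = 1: m = 13, d = 20, a = ⌊(13 + 13)/20⌋ = 1; p/q = (1·13 + 1)/(1·1 + 0) = 14/1; p² − 189·q² = 196 − 189 = 7.
  k = 2: m = 7, d = 7, a = ⌊(13 + 7)/7⌋ = 2; p/q = (2·14 + 13)/(2·1 + 1) = 41/3; p² − 189·q² = 1681 − 1701 = -20.
  k = 3: m = 7, d = 20, a = ⌊(13 + 7)/20⌋ = 1; p/q = (1·41 + 14)/(1·3 + 1) = 55/4; p² − 189·q² = 3025 − 3024 = 1.
  The first convergent with p² − 189·q² = 1 gives the fundamental solution (x₁, y₁) = (55, 4).
Step 2: Apply the recurrence (x_{n+1}, y_{n+1}) = (x₁x_n + 189y₁y_n, x₁y_n + y₁x_n) repeatedly.
  From (x_1, y_1) = (55, 4): x_2 = 55·55 + 189·4·4 = 6049; y_2 = 55·4 + 4·55 = 440.
  From (x_2, y_2) = (6049, 440): x_3 = 55·6049 + 189·4·440 = 665335; y_3 = 55·440 + 4·6049 = 48396.
  From (x_3, y_3) = (665335, 48396): x_4 = 55·665335 + 189·4·48396 = 73180801; y_4 = 55·48396 + 4·665335 = 5323120.
  From (x_4, y_4) = (73180801, 5323120): x_5 = 55·73180801 + 189·4·5323120 = 8049222775; y_5 = 55·5323120 + 4·73180801 = 585494804.
Step 3: Verify x_5² - 189·y_5² = 64789987281578700625 - 64789987281578700624 = 1 (should be 1). ✓

(x_1, y_1) = (55, 4); (x_5, y_5) = (8049222775, 585494804).


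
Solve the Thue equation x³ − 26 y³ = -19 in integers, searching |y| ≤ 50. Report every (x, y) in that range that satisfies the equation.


The equation is x³ - 26y³ = -19. For fixed y, x³ = 26·y³ − 19, so a solution requires the RHS to be a perfect cube.
Strategy: iterate y from -50 to 50, compute RHS = 26·y³ − 19, and check whether it is a (positive or negative) perfect cube.
Check small values of y:
  y = 0: RHS = -19 is not a perfect cube.
  y = 1: RHS = 7 is not a perfect cube.
  y = -1: RHS = -45 is not a perfect cube.
  y = 2: RHS = 189 is not a perfect cube.
  y = -2: RHS = -227 is not a perfect cube.
  y = 3: RHS = 683 is not a perfect cube.
  y = -3: RHS = -721 is not a perfect cube.
Continuing the search up to |y| = 50 finds no solutions either.
No (x, y) in the scanned range satisfies the equation.

No integer solutions with |y| ≤ 50.


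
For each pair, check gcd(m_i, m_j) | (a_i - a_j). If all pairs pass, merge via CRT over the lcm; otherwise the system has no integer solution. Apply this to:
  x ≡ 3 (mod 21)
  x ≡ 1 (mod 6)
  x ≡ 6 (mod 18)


Moduli 21, 6, 18 are not pairwise coprime, so CRT works modulo lcm(m_i) when all pairwise compatibility conditions hold.
Pairwise compatibility: gcd(m_i, m_j) must divide a_i - a_j for every pair.
Merge one congruence at a time:
  Start: x ≡ 3 (mod 21).
  Combine with x ≡ 1 (mod 6): gcd(21, 6) = 3, and 1 - 3 = -2 is NOT divisible by 3.
    ⇒ system is inconsistent (no integer solution).

No solution (the system is inconsistent).


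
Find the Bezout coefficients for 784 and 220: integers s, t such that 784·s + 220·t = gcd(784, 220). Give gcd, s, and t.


Euclidean algorithm on (784, 220) — divide until remainder is 0:
  784 = 3 · 220 + 124
  220 = 1 · 124 + 96
  124 = 1 · 96 + 28
  96 = 3 · 28 + 12
  28 = 2 · 12 + 4
  12 = 3 · 4 + 0
gcd(784, 220) = 4.
Track Bezout coefficients alongside the remainders: start with r₀ = 784 = a·1 + b·0 (s = 1, t = 0) and r₁ = 220 = a·0 + b·1 (s = 0, t = 1); each new remainder r_{k+1} = r_{k-1} − q_k·r_k inherits s_{k+1} = s_{k-1} − q_k·s_k, t_{k+1} = t_{k-1} − q_k·t_k, so r_k = a·s_k + b·t_k at every step:
  q = 3: r = 124, s = 1 − 3·0 = 1, t = 0 − 3·1 = -3  (check: 784·1 + 220·(-3) = 124)
  q = 1: r = 96, s = 0 − 1·1 = -1, t = 1 − 1·(-3) = 4  (check: 784·(-1) + 220·4 = 96)
  q = 1: r = 28, s = 1 − 1·(-1) = 2, t = -3 − 1·4 = -7  (check: 784·2 + 220·(-7) = 28)
  q = 3: r = 12, s = -1 − 3·2 = -7, t = 4 − 3·(-7) = 25  (check: 784·(-7) + 220·25 = 12)
  q = 2: r = 4, s = 2 − 2·(-7) = 16, t = -7 − 2·25 = -57  (check: 784·16 + 220·(-57) = 4)
The row with r = 4 (the gcd) gives the Bezout coefficients s = 16, t = -57.
Result: 784 · (16) + 220 · (-57) = 4.

gcd(784, 220) = 4; s = 16, t = -57 (check: 784·16 + 220·(-57) = 4).


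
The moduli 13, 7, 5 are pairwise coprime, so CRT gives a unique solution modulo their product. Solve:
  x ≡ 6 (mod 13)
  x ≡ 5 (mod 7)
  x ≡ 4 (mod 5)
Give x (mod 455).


Moduli 13, 7, 5 are pairwise coprime; by CRT there is a unique solution modulo M = 13 · 7 · 5 = 455.
Solve pairwise, accumulating the modulus:
  Start with x ≡ 6 (mod 13).
  Combine with x ≡ 5 (mod 7): since gcd(13, 7) = 1, we get a unique residue mod 91.
    Write x = 6 + 13·t and substitute into x ≡ 5 (mod 7): 13·t ≡ 5 − 6 = -1 (mod 7).
    Reduce coefficients mod 7: 6·t ≡ 6 (mod 7).
    The inverse of 6 mod 7 is 6 (since 6·6 = 36 = 5·7 + 1), so t ≡ 6·6 = 36 ≡ 1 (mod 7).
    Then x = 6 + 13·1 = 19, valid modulo lcm(13, 7) = 91: x ≡ 19 (mod 91).
  Combine with x ≡ 4 (mod 5): since gcd(91, 5) = 1, we get a unique residue mod 455.
    Write x = 19 + 91·t and substitute into x ≡ 4 (mod 5): 91·t ≡ 4 − 19 = -15 (mod 5).
    Reduce coefficients mod 5: 1·t ≡ 0 (mod 5).
    So t ≡ 0 (mod 5).
    Then x = 19 + 91·0 = 19, valid modulo lcm(91, 5) = 455: x ≡ 19 (mod 455).
Verify: 19 mod 13 = 6 ✓, 19 mod 7 = 5 ✓, 19 mod 5 = 4 ✓.

x ≡ 19 (mod 455).


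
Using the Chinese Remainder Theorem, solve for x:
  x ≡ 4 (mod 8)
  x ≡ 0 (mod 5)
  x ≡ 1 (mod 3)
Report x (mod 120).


Moduli 8, 5, 3 are pairwise coprime; by CRT there is a unique solution modulo M = 8 · 5 · 3 = 120.
Solve pairwise, accumulating the modulus:
  Start with x ≡ 4 (mod 8).
  Combine with x ≡ 0 (mod 5): since gcd(8, 5) = 1, we get a unique residue mod 40.
    Write x = 4 + 8·t and substitute into x ≡ 0 (mod 5): 8·t ≡ 0 − 4 = -4 (mod 5).
    Reduce coefficients mod 5: 3·t ≡ 1 (mod 5).
    The inverse of 3 mod 5 is 2 (since 3·2 = 6 = 1·5 + 1), so t ≡ 2·1 = 2 ≡ 2 (mod 5).
    Then x = 4 + 8·2 = 20, valid modulo lcm(8, 5) = 40: x ≡ 20 (mod 40).
  Combine with x ≡ 1 (mod 3): since gcd(40, 3) = 1, we get a unique residue mod 120.
    Write x = 20 + 40·t and substitute into x ≡ 1 (mod 3): 40·t ≡ 1 − 20 = -19 (mod 3).
    Reduce coefficients mod 3: 1·t ≡ 2 (mod 3).
    So t ≡ 2 (mod 3).
    Then x = 20 + 40·2 = 100, valid modulo lcm(40, 3) = 120: x ≡ 100 (mod 120).
Verify: 100 mod 8 = 4 ✓, 100 mod 5 = 0 ✓, 100 mod 3 = 1 ✓.

x ≡ 100 (mod 120).


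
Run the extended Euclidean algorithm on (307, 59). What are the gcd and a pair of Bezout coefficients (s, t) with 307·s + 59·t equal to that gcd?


Euclidean algorithm on (307, 59) — divide until remainder is 0:
  307 = 5 · 59 + 12
  59 = 4 · 12 + 11
  12 = 1 · 11 + 1
  11 = 11 · 1 + 0
gcd(307, 59) = 1.
Track Bezout coefficients alongside the remainders: start with r₀ = 307 = a·1 + b·0 (s = 1, t = 0) and r₁ = 59 = a·0 + b·1 (s = 0, t = 1); each new remainder r_{k+1} = r_{k-1} − q_k·r_k inherits s_{k+1} = s_{k-1} − q_k·s_k, t_{k+1} = t_{k-1} − q_k·t_k, so r_k = a·s_k + b·t_k at every step:
  q = 5: r = 12, s = 1 − 5·0 = 1, t = 0 − 5·1 = -5  (check: 307·1 + 59·(-5) = 12)
  q = 4: r = 11, s = 0 − 4·1 = -4, t = 1 − 4·(-5) = 21  (check: 307·(-4) + 59·21 = 11)
  q = 1: r = 1, s = 1 − 1·(-4) = 5, t = -5 − 1·21 = -26  (check: 307·5 + 59·(-26) = 1)
The row with r = 1 (the gcd) gives the Bezout coefficients s = 5, t = -26.
Result: 307 · (5) + 59 · (-26) = 1.

gcd(307, 59) = 1; s = 5, t = -26 (check: 307·5 + 59·(-26) = 1).


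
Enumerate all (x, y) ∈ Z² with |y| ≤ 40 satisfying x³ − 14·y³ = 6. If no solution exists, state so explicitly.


The equation is x³ - 14y³ = 6. For fixed y, x³ = 14·y³ + 6, so a solution requires the RHS to be a perfect cube.
Strategy: iterate y from -40 to 40, compute RHS = 14·y³ + 6, and check whether it is a (positive or negative) perfect cube.
Check small values of y:
  y = 0: RHS = 6 is not a perfect cube.
  y = 1: RHS = 20 is not a perfect cube.
  y = -1: RHS = -8 = (-2)³ ⇒ x = -2 works.
  y = 2: RHS = 118 is not a perfect cube.
  y = -2: RHS = -106 is not a perfect cube.
  y = 3: RHS = 384 is not a perfect cube.
  y = -3: RHS = -372 is not a perfect cube.
Continuing the search up to |y| = 40 finds no further solutions beyond those listed.
Collected solutions: (-2, -1).

Solutions (with |y| ≤ 40): (-2, -1).


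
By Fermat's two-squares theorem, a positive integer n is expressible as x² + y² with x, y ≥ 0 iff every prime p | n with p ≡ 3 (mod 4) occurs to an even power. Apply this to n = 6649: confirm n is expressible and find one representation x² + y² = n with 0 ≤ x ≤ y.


Step 1: Factor n = 6649 = 61 · 109.
Step 2: Check the mod-4 condition on each prime factor: 61 ≡ 1 (mod 4), exponent 1; 109 ≡ 1 (mod 4), exponent 1.
All primes ≡ 3 (mod 4) appear to even exponent (or don't appear), so by the two-squares theorem n IS expressible as a sum of two squares.
Step 3: Build a representation. Here n = 61 · 109 is a product of primes ≡ 1 (mod 4). Each prime p ≡ 1 (mod 4) is itself a sum of two squares; find a² by testing p − a² for a perfect square:
  61: 61 − 1² = 60, 61 − 2² = 57, 61 − 3² = 52, 61 − 4² = 45, 61 − 5² = 36 = 6² ⇒ 61 = 5² + 6².
  109: 109 − 1² = 108, 109 − 2² = 105, 109 − 3² = 100 = 10² ⇒ 109 = 3² + 10².
  Combine using the Brahmagupta–Fibonacci identity (a² + b²)(c² + d²) = (ac − bd)² + (ad + bc)² = (ac + bd)² + (ad − bc)²:
  61 · 109 = 6649: from (5² + 6²)(3² + 10²), take (5·3 − 6·10, 5·10 + 6·3) = (15 − 60, 50 + 18) = (-45, 68); dropping signs (only squares matter) gives (45, 68); check 45² + 68² = 2025 + 4624 = 6649 ✓.
Step 4: Order so x ≤ y and verify: 45² + 68² = 2025 + 4624 = 6649 = n. ✓

n = 6649 = 45² + 68² (one valid representation with x ≤ y).


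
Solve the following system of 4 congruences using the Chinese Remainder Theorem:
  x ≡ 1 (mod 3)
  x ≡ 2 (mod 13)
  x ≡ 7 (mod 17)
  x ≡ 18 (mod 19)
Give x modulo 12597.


Product of moduli M = 3 · 13 · 17 · 19 = 12597.
Merge one congruence at a time:
  Start: x ≡ 1 (mod 3).
  Combine with x ≡ 2 (mod 13); new modulus lcm = 39.
    Write x = 1 + 3·t and substitute into x ≡ 2 (mod 13): 3·t ≡ 2 − 1 = 1 (mod 13).
    The inverse of 3 mod 13 is 9 (since 3·9 = 27 = 2·13 + 1), so t ≡ 9·1 = 9 ≡ 9 (mod 13).
    Then x = 1 + 3·9 = 28, valid modulo lcm(3, 13) = 39: x ≡ 28 (mod 39).
  Combine with x ≡ 7 (mod 17); new modulus lcm = 663.
    Write x = 28 + 39·t and substitute into x ≡ 7 (mod 17): 39·t ≡ 7 − 28 = -21 (mod 17).
    Reduce coefficients mod 17: 5·t ≡ 13 (mod 17).
    The inverse of 5 mod 17 is 7 (since 5·7 = 35 = 2·17 + 1), so t ≡ 7·13 = 91 ≡ 6 (mod 17).
    Then x = 28 + 39·6 = 262, valid modulo lcm(39, 17) = 663: x ≡ 262 (mod 663).
  Combine with x ≡ 18 (mod 19); new modulus lcm = 12597.
    Write x = 262 + 663·t and substitute into x ≡ 18 (mod 19): 663·t ≡ 18 − 262 = -244 (mod 19).
    Reduce coefficients mod 19: 17·t ≡ 3 (mod 19).
    The inverse of 17 mod 19 is 9 (since 17·9 = 153 = 8·19 + 1), so t ≡ 9·3 = 27 ≡ 8 (mod 19).
    Then x = 262 + 663·8 = 5566, valid modulo lcm(663, 19) = 12597: x ≡ 5566 (mod 12597).
Verify against each original: 5566 mod 3 = 1, 5566 mod 13 = 2, 5566 mod 17 = 7, 5566 mod 19 = 18.

x ≡ 5566 (mod 12597).


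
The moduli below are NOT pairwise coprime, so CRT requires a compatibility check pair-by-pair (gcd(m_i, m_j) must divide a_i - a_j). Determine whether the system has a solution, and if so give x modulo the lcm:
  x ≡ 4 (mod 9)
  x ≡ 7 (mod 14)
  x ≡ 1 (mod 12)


Moduli 9, 14, 12 are not pairwise coprime, so CRT works modulo lcm(m_i) when all pairwise compatibility conditions hold.
Pairwise compatibility: gcd(m_i, m_j) must divide a_i - a_j for every pair.
Merge one congruence at a time:
  Start: x ≡ 4 (mod 9).
  Combine with x ≡ 7 (mod 14): gcd(9, 14) = 1; 7 - 4 = 3, which IS divisible by 1, so compatible.
    Write x = 4 + 9·t and substitute into x ≡ 7 (mod 14): 9·t ≡ 7 − 4 = 3 (mod 14).
    The inverse of 9 mod 14 is 11 (since 9·11 = 99 = 7·14 + 1), so t ≡ 11·3 = 33 ≡ 5 (mod 14).
    Then x = 4 + 9·5 = 49, valid modulo lcm(9, 14) = 126: x ≡ 49 (mod 126).
  Combine with x ≡ 1 (mod 12): gcd(126, 12) = 6; 1 - 49 = -48, which IS divisible by 6, so compatible.
    Write x = 49 + 126·t and substitute into x ≡ 1 (mod 12): 126·t ≡ 1 − 49 = -48 (mod 12).
    Divide the congruence (and modulus) by g = 6: 21·t ≡ -8 (mod 2).
    Reduce coefficients mod 2: 1·t ≡ 0 (mod 2).
    So t ≡ 0 (mod 2).
    Then x = 49 + 126·0 = 49, valid modulo lcm(126, 12) = 252: x ≡ 49 (mod 252).
Verify: 49 mod 9 = 4, 49 mod 14 = 7, 49 mod 12 = 1.

x ≡ 49 (mod 252).


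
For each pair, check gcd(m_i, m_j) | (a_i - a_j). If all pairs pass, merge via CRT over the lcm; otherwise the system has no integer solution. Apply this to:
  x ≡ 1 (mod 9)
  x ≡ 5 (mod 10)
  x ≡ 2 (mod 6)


Moduli 9, 10, 6 are not pairwise coprime, so CRT works modulo lcm(m_i) when all pairwise compatibility conditions hold.
Pairwise compatibility: gcd(m_i, m_j) must divide a_i - a_j for every pair.
Merge one congruence at a time:
  Start: x ≡ 1 (mod 9).
  Combine with x ≡ 5 (mod 10): gcd(9, 10) = 1; 5 - 1 = 4, which IS divisible by 1, so compatible.
    Write x = 1 + 9·t and substitute into x ≡ 5 (mod 10): 9·t ≡ 5 − 1 = 4 (mod 10).
    The inverse of 9 mod 10 is 9 (since 9·9 = 81 = 8·10 + 1), so t ≡ 9·4 = 36 ≡ 6 (mod 10).
    Then x = 1 + 9·6 = 55, valid modulo lcm(9, 10) = 90: x ≡ 55 (mod 90).
  Combine with x ≡ 2 (mod 6): gcd(90, 6) = 6, and 2 - 55 = -53 is NOT divisible by 6.
    ⇒ system is inconsistent (no integer solution).

No solution (the system is inconsistent).


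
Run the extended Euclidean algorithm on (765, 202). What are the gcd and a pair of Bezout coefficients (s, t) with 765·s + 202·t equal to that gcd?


Euclidean algorithm on (765, 202) — divide until remainder is 0:
  765 = 3 · 202 + 159
  202 = 1 · 159 + 43
  159 = 3 · 43 + 30
  43 = 1 · 30 + 13
  30 = 2 · 13 + 4
  13 = 3 · 4 + 1
  4 = 4 · 1 + 0
gcd(765, 202) = 1.
Track Bezout coefficients alongside the remainders: start with r₀ = 765 = a·1 + b·0 (s = 1, t = 0) and r₁ = 202 = a·0 + b·1 (s = 0, t = 1); each new remainder r_{k+1} = r_{k-1} − q_k·r_k inherits s_{k+1} = s_{k-1} − q_k·s_k, t_{k+1} = t_{k-1} − q_k·t_k, so r_k = a·s_k + b·t_k at every step:
  q = 3: r = 159, s = 1 − 3·0 = 1, t = 0 − 3·1 = -3  (check: 765·1 + 202·(-3) = 159)
  q = 1: r = 43, s = 0 − 1·1 = -1, t = 1 − 1·(-3) = 4  (check: 765·(-1) + 202·4 = 43)
  q = 3: r = 30, s = 1 − 3·(-1) = 4, t = -3 − 3·4 = -15  (check: 765·4 + 202·(-15) = 30)
  q = 1: r = 13, s = -1 − 1·4 = -5, t = 4 − 1·(-15) = 19  (check: 765·(-5) + 202·19 = 13)
  q = 2: r = 4, s = 4 − 2·(-5) = 14, t = -15 − 2·19 = -53  (check: 765·14 + 202·(-53) = 4)
  q = 3: r = 1, s = -5 − 3·14 = -47, t = 19 − 3·(-53) = 178  (check: 765·(-47) + 202·178 = 1)
The row with r = 1 (the gcd) gives the Bezout coefficients s = -47, t = 178.
Result: 765 · (-47) + 202 · (178) = 1.

gcd(765, 202) = 1; s = -47, t = 178 (check: 765·(-47) + 202·178 = 1).


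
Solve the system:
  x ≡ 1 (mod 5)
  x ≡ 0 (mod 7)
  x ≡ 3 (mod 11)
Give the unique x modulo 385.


Moduli 5, 7, 11 are pairwise coprime; by CRT there is a unique solution modulo M = 5 · 7 · 11 = 385.
Solve pairwise, accumulating the modulus:
  Start with x ≡ 1 (mod 5).
  Combine with x ≡ 0 (mod 7): since gcd(5, 7) = 1, we get a unique residue mod 35.
    Write x = 1 + 5·t and substitute into x ≡ 0 (mod 7): 5·t ≡ 0 − 1 = -1 (mod 7).
    Reduce coefficients mod 7: 5·t ≡ 6 (mod 7).
    The inverse of 5 mod 7 is 3 (since 5·3 = 15 = 2·7 + 1), so t ≡ 3·6 = 18 ≡ 4 (mod 7).
    Then x = 1 + 5·4 = 21, valid modulo lcm(5, 7) = 35: x ≡ 21 (mod 35).
  Combine with x ≡ 3 (mod 11): since gcd(35, 11) = 1, we get a unique residue mod 385.
    Write x = 21 + 35·t and substitute into x ≡ 3 (mod 11): 35·t ≡ 3 − 21 = -18 (mod 11).
    Reduce coefficients mod 11: 2·t ≡ 4 (mod 11).
    The inverse of 2 mod 11 is 6 (since 2·6 = 12 = 1·11 + 1), so t ≡ 6·4 = 24 ≡ 2 (mod 11).
    Then x = 21 + 35·2 = 91, valid modulo lcm(35, 11) = 385: x ≡ 91 (mod 385).
Verify: 91 mod 5 = 1 ✓, 91 mod 7 = 0 ✓, 91 mod 11 = 3 ✓.

x ≡ 91 (mod 385).


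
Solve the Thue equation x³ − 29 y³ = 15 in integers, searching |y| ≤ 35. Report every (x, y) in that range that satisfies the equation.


The equation is x³ - 29y³ = 15. For fixed y, x³ = 29·y³ + 15, so a solution requires the RHS to be a perfect cube.
Strategy: iterate y from -35 to 35, compute RHS = 29·y³ + 15, and check whether it is a (positive or negative) perfect cube.
Check small values of y:
  y = 0: RHS = 15 is not a perfect cube.
  y = 1: RHS = 44 is not a perfect cube.
  y = -1: RHS = -14 is not a perfect cube.
  y = 2: RHS = 247 is not a perfect cube.
  y = -2: RHS = -217 is not a perfect cube.
  y = 3: RHS = 798 is not a perfect cube.
  y = -3: RHS = -768 is not a perfect cube.
Continuing the search up to |y| = 35 finds no solutions either.
No (x, y) in the scanned range satisfies the equation.

No integer solutions with |y| ≤ 35.


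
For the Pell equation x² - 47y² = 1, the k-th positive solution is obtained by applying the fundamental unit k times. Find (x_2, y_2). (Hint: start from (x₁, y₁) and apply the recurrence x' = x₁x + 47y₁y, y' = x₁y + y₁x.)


Step 1: Find the fundamental solution (x₁, y₁) of x² - 47y² = 1.
  Expand √47 as a continued fraction. a₀ = ⌊√47⌋ = 6; iterate m_{k+1} = d_k·a_k − m_k, d_{k+1} = (47 − m_{k+1}²)/d_k, a_{k+1} = ⌊(a₀ + m_{k+1})/d_{k+1}⌋ (starting m₀ = 0, d₀ = 1), with convergents p_k = a_k·p_{k-1} + p_{k-2}, q_k = a_k·q_{k-1} + q_{k-2} (p₋₁ = 1, q₋₁ = 0):
  k = 0: a₀ = 6; p₀/q₀ = 6/1; p₀² − 47·q₀² = 36 − 47 = -11.
  k = 1: m = 6, d = 11, a = ⌊(6 + 6)/11⌋ = 1; p/q = (1·6 + 1)/(1·1 + 0) = 7/1; p² − 47·q² = 49 − 47 = 2.
  k = 2: m = 5, d = 2, a = ⌊(6 + 5)/2⌋ = 5; p/q = (5·7 + 6)/(5·1 + 1) = 41/6; p² − 47·q² = 1681 − 1692 = -11.
  k = 3: m = 5, d = 11, a = ⌊(6 + 5)/11⌋ = 1; p/q = (1·41 + 7)/(1·6 + 1) = 48/7; p² − 47·q² = 2304 − 2303 = 1.
  The first convergent with p² − 47·q² = 1 gives the fundamental solution (x₁, y₁) = (48, 7).
Step 2: Apply the recurrence (x_{n+1}, y_{n+1}) = (x₁x_n + 47y₁y_n, x₁y_n + y₁x_n) repeatedly.
  From (x_1, y_1) = (48, 7): x_2 = 48·48 + 47·7·7 = 4607; y_2 = 48·7 + 7·48 = 672.
Step 3: Verify x_2² - 47·y_2² = 21224449 - 21224448 = 1 (should be 1). ✓

(x_1, y_1) = (48, 7); (x_2, y_2) = (4607, 672).
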